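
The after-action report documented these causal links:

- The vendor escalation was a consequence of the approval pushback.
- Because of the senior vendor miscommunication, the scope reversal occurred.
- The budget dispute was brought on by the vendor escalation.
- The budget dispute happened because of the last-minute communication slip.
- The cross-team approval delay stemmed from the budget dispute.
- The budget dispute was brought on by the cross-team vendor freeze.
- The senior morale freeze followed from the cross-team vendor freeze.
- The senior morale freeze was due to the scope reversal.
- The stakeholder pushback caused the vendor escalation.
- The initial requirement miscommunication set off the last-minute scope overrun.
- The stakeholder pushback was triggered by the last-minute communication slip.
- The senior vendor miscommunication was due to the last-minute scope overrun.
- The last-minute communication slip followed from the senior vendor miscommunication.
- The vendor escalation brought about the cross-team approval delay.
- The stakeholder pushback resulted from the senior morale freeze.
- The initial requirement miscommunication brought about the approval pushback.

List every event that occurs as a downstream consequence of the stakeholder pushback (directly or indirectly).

the budget dispute, the cross-team approval delay, the vendor escalation

Direct effects: the vendor escalation.
2 steps out: the budget dispute, the cross-team approval delay.
Not reachable from it: the initial requirement miscommunication, the approval pushback, the last-minute scope overrun, the senior vendor miscommunication, the scope reversal, the cross-team vendor freeze, the senior morale freeze, the last-minute communication slip.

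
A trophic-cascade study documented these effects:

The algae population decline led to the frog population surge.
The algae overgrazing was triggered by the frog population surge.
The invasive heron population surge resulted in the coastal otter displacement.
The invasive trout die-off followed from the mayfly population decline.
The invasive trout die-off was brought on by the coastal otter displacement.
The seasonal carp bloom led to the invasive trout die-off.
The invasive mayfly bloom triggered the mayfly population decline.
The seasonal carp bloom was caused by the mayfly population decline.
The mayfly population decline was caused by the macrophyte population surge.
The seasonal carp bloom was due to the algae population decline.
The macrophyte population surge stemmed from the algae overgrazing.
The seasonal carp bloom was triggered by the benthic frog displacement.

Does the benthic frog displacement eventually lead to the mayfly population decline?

The benthic frog displacement leads to the seasonal carp bloom, the invasive trout die-off; the mayfly population decline is not among them.

No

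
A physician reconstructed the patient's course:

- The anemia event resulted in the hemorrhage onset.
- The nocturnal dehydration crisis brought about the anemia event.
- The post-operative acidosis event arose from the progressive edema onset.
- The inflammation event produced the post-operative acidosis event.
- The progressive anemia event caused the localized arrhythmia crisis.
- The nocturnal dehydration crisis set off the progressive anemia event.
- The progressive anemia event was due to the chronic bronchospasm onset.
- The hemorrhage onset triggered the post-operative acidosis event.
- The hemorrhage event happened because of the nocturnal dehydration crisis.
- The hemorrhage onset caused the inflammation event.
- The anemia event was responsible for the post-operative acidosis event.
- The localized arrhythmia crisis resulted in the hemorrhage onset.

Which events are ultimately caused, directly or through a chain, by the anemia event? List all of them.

the hemorrhage onset, the inflammation event, the post-operative acidosis event

Direct effects: the hemorrhage onset, the post-operative acidosis event.
2 steps out: the inflammation event.
Not reachable from it: the nocturnal dehydration crisis, the chronic bronchospasm onset, the progressive anemia event, the hemorrhage event, the progressive edema onset, the localized arrhythmia crisis.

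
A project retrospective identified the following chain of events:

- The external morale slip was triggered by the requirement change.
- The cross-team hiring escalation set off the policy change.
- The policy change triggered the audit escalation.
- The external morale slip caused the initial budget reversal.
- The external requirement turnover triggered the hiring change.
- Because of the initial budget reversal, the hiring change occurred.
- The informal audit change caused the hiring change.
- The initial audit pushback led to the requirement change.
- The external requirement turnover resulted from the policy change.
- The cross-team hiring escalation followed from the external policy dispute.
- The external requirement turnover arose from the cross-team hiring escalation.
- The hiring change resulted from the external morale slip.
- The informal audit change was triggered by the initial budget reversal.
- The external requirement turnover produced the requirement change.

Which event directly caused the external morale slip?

Upstream contributors include the external policy dispute, the cross-team hiring escalation, the policy change, the external requirement turnover, the initial audit pushback, but only the requirement change feeds directly into the external morale slip.

the requirement change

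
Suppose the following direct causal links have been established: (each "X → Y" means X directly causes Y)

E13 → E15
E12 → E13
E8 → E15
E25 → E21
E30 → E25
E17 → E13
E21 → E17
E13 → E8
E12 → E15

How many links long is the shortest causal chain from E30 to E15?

5

Shortest chain: E30 → E25 → E21 → E17 → E13 → E15.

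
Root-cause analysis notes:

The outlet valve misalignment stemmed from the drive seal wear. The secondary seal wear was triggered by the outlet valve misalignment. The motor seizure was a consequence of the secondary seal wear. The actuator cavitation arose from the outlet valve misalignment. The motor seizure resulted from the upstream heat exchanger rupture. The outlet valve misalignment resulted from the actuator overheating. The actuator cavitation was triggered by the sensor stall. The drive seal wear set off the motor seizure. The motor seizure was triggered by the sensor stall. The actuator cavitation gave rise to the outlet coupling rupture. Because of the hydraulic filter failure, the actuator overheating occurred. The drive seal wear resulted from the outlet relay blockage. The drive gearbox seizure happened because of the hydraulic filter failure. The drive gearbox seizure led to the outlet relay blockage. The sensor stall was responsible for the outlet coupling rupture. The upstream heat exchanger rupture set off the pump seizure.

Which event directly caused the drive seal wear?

Upstream contributors include the hydraulic filter failure, the drive gearbox seizure, but only the outlet relay blockage feeds directly into the drive seal wear.

the outlet relay blockage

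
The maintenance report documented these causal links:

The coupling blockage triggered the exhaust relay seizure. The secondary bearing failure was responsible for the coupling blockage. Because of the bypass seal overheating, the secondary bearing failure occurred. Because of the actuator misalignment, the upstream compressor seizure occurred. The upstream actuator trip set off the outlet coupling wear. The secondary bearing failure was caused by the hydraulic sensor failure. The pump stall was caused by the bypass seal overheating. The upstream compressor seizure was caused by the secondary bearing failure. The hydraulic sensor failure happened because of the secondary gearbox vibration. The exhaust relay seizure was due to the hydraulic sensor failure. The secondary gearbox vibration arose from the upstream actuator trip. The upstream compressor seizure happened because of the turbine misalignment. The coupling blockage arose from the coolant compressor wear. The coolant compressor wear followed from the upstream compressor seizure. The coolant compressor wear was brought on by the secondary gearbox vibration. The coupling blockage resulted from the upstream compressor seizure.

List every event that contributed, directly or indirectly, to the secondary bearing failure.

Immediate causes of the secondary bearing failure: the bypass seal overheating, the hydraulic sensor failure.
Further upstream: the upstream actuator trip, the secondary gearbox vibration.

the bypass seal overheating, the hydraulic sensor failure, the secondary gearbox vibration, the upstream actuator trip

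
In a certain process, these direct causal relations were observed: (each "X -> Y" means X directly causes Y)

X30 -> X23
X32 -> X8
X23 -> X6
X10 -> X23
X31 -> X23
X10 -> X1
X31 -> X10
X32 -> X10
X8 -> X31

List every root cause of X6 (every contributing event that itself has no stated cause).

X30, X32

Tracing upstream from X6: X6 ← X23 ← X10 ← X32.
A separate upstream branch: X6 ← X23 ← X30.
Each of those chain origins has no stated cause.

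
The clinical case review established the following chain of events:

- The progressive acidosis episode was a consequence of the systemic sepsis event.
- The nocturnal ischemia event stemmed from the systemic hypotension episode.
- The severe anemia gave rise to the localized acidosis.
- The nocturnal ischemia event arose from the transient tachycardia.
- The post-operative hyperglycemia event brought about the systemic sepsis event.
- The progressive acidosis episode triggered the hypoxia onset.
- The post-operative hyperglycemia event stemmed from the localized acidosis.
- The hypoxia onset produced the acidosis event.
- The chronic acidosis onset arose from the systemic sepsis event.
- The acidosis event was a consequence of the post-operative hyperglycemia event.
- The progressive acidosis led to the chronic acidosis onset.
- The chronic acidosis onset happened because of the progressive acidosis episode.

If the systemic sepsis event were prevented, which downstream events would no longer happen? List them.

the hypoxia onset, the progressive acidosis episode

Downstream of the systemic sepsis event: the progressive acidosis episode, the chronic acidosis onset, the hypoxia onset, the acidosis event.
Of those, still caused via another path: the chronic acidosis onset, the acidosis event.
The remainder have no surviving cause.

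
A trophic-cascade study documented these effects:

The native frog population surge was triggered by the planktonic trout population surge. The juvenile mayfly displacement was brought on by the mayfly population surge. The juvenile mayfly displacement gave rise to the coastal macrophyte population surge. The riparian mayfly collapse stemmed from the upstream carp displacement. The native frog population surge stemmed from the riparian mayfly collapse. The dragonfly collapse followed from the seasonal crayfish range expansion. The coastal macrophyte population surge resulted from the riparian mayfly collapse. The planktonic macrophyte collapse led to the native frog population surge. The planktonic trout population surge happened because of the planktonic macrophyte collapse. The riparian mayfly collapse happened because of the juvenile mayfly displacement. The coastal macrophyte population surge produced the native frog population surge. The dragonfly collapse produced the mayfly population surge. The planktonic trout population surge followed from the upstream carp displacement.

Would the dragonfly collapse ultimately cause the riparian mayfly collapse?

Yes

There is a causal chain: the dragonfly collapse → the mayfly population surge → the juvenile mayfly displacement → the riparian mayfly collapse.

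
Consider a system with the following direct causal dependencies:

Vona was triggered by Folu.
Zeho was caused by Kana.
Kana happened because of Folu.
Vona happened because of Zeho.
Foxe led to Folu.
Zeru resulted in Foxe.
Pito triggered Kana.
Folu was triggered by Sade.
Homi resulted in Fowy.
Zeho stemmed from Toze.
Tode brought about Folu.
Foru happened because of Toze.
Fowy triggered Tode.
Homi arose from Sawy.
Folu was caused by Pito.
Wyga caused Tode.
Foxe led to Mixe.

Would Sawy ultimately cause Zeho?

There is a causal chain: Sawy → Homi → Fowy → Tode → Folu → Kana → Zeho.

Yes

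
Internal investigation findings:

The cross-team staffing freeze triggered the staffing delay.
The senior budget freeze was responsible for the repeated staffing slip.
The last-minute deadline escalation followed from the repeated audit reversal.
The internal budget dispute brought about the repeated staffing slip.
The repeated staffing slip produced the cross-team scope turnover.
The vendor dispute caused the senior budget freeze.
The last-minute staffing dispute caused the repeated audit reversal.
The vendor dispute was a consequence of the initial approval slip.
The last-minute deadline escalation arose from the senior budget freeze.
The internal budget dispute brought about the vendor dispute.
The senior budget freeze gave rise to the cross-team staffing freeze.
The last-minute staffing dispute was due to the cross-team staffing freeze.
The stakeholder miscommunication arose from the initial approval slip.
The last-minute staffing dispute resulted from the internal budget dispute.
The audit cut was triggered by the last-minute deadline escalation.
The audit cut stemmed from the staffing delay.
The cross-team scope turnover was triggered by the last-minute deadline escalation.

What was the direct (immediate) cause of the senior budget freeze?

Upstream contributors include the internal budget dispute, the initial approval slip, but only the vendor dispute feeds directly into the senior budget freeze.

the vendor dispute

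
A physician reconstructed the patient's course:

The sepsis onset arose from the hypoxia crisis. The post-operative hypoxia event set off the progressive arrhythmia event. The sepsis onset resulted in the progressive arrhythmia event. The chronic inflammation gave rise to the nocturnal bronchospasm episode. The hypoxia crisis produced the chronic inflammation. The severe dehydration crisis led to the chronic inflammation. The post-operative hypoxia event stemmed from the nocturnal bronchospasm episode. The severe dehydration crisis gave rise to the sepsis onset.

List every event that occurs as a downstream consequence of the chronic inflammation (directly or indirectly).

Direct effects: the nocturnal bronchospasm episode.
2 steps out: the post-operative hypoxia event.
3 steps out: the progressive arrhythmia event.
Not reachable from it: the hypoxia crisis, the severe dehydration crisis, the sepsis onset.

the nocturnal bronchospasm episode, the post-operative hypoxia event, the progressive arrhythmia event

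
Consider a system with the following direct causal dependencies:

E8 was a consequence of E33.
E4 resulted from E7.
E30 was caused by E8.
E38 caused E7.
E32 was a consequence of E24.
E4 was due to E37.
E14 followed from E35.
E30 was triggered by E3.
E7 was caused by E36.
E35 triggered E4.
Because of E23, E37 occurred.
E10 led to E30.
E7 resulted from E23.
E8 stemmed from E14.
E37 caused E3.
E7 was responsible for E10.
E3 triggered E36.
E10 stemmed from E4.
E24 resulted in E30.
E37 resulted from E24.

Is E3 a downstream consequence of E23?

There is a causal chain: E23 → E37 → E3.

Yes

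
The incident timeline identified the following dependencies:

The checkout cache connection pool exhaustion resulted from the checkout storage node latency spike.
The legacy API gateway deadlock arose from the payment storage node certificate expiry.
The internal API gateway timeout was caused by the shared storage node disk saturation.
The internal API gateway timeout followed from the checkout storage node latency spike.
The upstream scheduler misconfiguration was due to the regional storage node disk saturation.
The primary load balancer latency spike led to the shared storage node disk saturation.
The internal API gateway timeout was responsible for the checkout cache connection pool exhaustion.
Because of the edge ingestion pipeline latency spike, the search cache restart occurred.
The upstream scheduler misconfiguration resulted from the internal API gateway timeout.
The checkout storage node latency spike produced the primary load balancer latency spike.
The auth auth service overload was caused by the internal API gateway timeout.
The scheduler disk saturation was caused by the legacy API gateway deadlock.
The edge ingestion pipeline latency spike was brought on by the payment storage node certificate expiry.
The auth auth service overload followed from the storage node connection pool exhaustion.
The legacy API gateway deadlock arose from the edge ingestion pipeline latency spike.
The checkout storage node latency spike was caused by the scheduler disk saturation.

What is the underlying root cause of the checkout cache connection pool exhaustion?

Tracing upstream from the checkout cache connection pool exhaustion: the checkout cache connection pool exhaustion ← the checkout storage node latency spike ← the scheduler disk saturation ← the legacy API gateway deadlock ← the payment storage node certificate expiry.
The payment storage node certificate expiry has no stated cause, so it is the root.

the payment storage node certificate expiry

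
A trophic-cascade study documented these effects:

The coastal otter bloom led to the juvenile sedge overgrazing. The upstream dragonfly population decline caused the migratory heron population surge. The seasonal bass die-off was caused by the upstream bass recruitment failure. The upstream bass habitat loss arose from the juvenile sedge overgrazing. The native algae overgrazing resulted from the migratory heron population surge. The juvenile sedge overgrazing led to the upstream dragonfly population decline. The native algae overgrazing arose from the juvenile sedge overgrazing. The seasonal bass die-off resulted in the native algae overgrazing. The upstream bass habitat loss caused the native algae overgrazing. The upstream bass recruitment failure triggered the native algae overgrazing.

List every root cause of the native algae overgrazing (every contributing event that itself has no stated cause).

the coastal otter bloom, the upstream bass recruitment failure

Tracing upstream from the native algae overgrazing: the native algae overgrazing ← the upstream bass recruitment failure.
A separate upstream branch: the native algae overgrazing ← the juvenile sedge overgrazing ← the coastal otter bloom.
Each of those chain origins has no stated cause.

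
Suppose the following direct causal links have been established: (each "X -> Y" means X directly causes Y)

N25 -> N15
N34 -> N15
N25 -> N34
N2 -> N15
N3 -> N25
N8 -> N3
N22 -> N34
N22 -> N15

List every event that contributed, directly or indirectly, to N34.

N22, N25, N3, N8

Immediate causes of N34: N22, N25.
Further upstream: N8, N3.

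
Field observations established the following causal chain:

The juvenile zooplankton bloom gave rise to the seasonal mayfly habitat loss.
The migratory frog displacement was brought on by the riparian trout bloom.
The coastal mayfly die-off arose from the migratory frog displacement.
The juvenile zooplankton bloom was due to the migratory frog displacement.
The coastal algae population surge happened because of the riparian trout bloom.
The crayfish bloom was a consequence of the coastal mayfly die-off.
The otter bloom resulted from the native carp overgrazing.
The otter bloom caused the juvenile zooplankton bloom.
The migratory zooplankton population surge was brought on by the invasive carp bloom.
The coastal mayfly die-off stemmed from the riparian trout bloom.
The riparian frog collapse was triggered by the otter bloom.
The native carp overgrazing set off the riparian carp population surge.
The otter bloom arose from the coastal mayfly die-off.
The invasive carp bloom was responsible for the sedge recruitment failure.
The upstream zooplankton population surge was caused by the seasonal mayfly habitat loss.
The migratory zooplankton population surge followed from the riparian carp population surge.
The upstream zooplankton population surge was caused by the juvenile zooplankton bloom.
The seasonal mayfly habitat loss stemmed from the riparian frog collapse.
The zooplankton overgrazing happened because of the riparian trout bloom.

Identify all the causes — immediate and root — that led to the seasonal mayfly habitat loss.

Immediate causes of the seasonal mayfly habitat loss: the riparian frog collapse, the juvenile zooplankton bloom.
Further upstream: the native carp overgrazing, the riparian trout bloom, the migratory frog displacement, the coastal mayfly die-off, the otter bloom.

the coastal mayfly die-off, the juvenile zooplankton bloom, the migratory frog displacement, the native carp overgrazing, the otter bloom, the riparian frog collapse, the riparian trout bloom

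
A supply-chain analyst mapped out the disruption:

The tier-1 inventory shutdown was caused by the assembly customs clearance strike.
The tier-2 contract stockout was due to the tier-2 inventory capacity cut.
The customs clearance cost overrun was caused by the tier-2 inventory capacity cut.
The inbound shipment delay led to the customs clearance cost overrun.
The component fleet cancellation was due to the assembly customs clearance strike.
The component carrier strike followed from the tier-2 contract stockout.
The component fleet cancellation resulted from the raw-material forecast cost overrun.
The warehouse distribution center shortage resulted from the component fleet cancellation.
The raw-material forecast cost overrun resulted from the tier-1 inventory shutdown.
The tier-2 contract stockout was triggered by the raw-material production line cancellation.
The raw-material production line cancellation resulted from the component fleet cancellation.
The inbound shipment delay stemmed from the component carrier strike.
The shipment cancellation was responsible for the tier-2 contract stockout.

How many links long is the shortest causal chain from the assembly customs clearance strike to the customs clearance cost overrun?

Shortest chain: the assembly customs clearance strike → the component fleet cancellation → the raw-material production line cancellation → the tier-2 contract stockout → the component carrier strike → the inbound shipment delay → the customs clearance cost overrun.

6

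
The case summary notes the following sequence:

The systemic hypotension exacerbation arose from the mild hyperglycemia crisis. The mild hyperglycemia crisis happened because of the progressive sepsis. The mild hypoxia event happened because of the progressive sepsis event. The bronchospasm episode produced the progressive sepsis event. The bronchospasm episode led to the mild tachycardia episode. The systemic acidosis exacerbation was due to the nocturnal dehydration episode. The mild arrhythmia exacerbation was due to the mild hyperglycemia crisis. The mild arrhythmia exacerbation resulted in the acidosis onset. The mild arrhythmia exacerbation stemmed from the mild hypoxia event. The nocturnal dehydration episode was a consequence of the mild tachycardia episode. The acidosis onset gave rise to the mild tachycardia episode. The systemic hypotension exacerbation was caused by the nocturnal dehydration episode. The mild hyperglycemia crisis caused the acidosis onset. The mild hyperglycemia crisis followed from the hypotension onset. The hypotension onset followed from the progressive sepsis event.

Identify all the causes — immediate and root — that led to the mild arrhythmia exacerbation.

Immediate causes of the mild arrhythmia exacerbation: the mild hyperglycemia crisis, the mild hypoxia event.
Further upstream: the bronchospasm episode, the progressive sepsis event, the hypotension onset, the progressive sepsis.

the bronchospasm episode, the hypotension onset, the mild hyperglycemia crisis, the mild hypoxia event, the progressive sepsis, the progressive sepsis event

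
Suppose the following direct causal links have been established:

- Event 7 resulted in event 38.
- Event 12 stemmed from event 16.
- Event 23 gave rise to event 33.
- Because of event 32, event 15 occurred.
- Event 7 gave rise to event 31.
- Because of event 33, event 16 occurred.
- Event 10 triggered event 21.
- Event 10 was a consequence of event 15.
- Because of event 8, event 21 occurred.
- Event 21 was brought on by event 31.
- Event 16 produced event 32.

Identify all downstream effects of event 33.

event 10, event 12, event 15, event 16, event 21, event 32

Direct effects: event 16.
2 steps out: event 32, event 12.
3 steps out: event 15.
4 steps out: event 10.
5 steps out: event 21.
Not reachable from it: event 7, event 23, event 31, event 38, event 8.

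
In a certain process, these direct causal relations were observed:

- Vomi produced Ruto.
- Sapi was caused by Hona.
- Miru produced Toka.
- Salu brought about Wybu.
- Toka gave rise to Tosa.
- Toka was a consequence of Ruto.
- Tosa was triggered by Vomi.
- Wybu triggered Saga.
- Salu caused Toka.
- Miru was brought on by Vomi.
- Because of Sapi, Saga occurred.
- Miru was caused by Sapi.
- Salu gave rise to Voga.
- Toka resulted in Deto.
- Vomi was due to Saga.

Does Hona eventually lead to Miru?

There is a causal chain: Hona → Sapi → Miru.

Yes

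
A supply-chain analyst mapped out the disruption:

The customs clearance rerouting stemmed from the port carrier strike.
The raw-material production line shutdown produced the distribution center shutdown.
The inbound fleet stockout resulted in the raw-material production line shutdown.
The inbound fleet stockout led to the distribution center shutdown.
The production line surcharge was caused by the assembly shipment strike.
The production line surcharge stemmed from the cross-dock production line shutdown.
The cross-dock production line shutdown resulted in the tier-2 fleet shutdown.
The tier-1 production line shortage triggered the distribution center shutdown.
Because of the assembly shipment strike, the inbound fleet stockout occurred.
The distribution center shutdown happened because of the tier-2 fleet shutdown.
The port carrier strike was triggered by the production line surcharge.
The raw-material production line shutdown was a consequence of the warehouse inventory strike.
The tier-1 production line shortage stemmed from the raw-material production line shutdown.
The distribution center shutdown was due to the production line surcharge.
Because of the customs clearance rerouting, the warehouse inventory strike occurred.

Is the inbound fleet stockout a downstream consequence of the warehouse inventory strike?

The warehouse inventory strike leads to the raw-material production line shutdown, the tier-1 production line shortage, the distribution center shutdown; the inbound fleet stockout is not among them.

No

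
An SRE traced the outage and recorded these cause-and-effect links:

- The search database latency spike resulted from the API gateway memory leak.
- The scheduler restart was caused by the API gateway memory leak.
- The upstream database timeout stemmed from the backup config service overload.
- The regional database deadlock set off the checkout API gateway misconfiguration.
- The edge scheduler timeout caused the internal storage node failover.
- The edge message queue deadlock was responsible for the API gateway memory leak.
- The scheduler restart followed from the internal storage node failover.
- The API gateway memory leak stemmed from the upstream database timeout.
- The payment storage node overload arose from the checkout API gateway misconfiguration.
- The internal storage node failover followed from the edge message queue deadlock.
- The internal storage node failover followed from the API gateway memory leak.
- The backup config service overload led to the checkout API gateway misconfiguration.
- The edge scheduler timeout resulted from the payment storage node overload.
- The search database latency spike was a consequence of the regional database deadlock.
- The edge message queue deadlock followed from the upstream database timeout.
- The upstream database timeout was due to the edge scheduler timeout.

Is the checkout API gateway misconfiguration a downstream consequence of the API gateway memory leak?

No

The API gateway memory leak leads to the internal storage node failover, the search database latency spike, the scheduler restart; the checkout API gateway misconfiguration is not among them.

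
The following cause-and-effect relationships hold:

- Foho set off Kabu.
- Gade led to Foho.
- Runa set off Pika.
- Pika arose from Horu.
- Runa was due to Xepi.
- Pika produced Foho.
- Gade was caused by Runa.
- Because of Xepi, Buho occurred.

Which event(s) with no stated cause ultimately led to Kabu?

Horu, Xepi

Tracing upstream from Kabu: Kabu ← Foho ← Gade ← Runa ← Xepi.
A separate upstream branch: Kabu ← Foho ← Pika ← Horu.
Each of those chain origins has no stated cause.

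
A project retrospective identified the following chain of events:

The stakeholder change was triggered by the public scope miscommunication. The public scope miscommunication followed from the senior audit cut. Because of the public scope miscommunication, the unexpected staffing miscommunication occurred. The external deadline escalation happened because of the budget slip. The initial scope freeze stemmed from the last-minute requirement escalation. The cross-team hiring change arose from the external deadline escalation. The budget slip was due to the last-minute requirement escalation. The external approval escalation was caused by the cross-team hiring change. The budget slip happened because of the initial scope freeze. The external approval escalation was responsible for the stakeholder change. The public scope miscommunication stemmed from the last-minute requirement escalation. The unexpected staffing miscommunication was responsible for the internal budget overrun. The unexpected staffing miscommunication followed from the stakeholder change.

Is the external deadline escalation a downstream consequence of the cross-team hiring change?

No

The cross-team hiring change leads to the external approval escalation, the stakeholder change, the unexpected staffing miscommunication, the internal budget overrun; the external deadline escalation is not among them.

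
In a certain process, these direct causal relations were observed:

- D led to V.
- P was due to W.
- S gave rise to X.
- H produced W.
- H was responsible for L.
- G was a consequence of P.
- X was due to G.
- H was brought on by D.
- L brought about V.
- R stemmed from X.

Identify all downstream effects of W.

Direct effects: P.
2 steps out: G.
3 steps out: X.
4 steps out: R.
Not reachable from it: D, H, S, L, V.

G, P, R, X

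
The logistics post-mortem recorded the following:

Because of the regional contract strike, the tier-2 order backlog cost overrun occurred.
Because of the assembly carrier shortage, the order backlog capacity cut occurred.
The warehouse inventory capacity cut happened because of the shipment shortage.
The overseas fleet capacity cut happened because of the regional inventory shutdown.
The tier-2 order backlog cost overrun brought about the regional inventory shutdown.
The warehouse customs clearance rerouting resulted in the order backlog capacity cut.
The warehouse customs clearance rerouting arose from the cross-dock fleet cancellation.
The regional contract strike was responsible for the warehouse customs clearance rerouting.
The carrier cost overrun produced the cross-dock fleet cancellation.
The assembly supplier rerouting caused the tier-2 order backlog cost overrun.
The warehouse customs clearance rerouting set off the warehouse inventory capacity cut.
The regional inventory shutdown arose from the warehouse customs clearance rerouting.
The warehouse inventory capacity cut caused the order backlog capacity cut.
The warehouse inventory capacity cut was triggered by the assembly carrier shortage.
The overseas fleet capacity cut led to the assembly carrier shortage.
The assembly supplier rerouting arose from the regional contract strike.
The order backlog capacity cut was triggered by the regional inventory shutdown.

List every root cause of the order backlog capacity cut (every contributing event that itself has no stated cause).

the carrier cost overrun, the regional contract strike, the shipment shortage

Tracing upstream from the order backlog capacity cut: the order backlog capacity cut ← the warehouse customs clearance rerouting ← the regional contract strike.
A separate upstream branch: the order backlog capacity cut ← the warehouse customs clearance rerouting ← the cross-dock fleet cancellation ← the carrier cost overrun.
A separate upstream branch: the order backlog capacity cut ← the warehouse inventory capacity cut ← the shipment shortage.
Each of those chain origins has no stated cause.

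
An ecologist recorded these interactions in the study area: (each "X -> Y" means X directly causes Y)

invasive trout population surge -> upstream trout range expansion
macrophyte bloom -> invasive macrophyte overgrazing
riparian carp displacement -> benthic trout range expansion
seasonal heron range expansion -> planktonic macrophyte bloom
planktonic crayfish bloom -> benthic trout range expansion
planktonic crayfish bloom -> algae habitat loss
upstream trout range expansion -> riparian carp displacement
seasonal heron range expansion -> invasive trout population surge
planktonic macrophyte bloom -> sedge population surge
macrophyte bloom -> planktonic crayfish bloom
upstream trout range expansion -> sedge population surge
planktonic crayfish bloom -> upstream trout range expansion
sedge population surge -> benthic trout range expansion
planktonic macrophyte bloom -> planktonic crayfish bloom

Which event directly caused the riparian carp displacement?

the upstream trout range expansion

Upstream contributors include the seasonal heron range expansion, the invasive trout population surge, the macrophyte bloom, the planktonic macrophyte bloom, the planktonic crayfish bloom, but only the upstream trout range expansion feeds directly into the riparian carp displacement.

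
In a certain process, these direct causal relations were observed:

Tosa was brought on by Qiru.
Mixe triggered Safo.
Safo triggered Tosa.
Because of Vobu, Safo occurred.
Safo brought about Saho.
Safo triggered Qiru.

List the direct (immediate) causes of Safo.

Mixe, Vobu

Mixe, Vobu → Safo with nothing further upstream stated.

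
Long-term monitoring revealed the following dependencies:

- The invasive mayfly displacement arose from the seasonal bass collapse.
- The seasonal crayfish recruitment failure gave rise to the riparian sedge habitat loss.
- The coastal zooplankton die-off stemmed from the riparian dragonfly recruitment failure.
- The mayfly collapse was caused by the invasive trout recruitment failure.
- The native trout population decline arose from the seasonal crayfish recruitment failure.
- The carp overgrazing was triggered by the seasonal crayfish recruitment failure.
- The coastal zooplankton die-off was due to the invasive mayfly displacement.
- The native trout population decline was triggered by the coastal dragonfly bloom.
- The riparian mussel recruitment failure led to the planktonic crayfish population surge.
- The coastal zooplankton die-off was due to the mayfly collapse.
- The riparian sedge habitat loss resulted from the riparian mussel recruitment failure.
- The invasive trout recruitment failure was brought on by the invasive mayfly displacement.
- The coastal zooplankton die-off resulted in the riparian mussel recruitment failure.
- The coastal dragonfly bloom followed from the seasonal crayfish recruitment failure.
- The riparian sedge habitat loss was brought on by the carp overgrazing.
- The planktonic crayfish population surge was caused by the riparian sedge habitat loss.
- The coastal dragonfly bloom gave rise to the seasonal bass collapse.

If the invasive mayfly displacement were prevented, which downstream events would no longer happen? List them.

the invasive trout recruitment failure, the mayfly collapse

Downstream of the invasive mayfly displacement: the invasive trout recruitment failure, the mayfly collapse, the coastal zooplankton die-off, the riparian mussel recruitment failure, the riparian sedge habitat loss, the planktonic crayfish population surge.
Of those, still caused via another path: the coastal zooplankton die-off, the riparian mussel recruitment failure, the riparian sedge habitat loss, the planktonic crayfish population surge.
The remainder have no surviving cause.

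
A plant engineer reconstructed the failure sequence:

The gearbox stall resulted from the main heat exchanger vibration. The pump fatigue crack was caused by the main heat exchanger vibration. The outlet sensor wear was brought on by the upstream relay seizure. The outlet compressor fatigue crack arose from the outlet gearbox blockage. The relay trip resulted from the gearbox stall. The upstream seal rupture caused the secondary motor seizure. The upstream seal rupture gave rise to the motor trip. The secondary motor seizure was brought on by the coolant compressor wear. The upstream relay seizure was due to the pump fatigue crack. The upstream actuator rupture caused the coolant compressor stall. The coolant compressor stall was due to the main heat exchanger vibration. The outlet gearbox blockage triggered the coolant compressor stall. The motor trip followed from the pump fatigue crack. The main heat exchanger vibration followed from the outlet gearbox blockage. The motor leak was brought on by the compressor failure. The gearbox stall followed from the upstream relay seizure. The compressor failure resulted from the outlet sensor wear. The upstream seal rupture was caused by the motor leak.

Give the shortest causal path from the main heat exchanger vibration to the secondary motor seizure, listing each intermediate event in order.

the main heat exchanger vibration → the pump fatigue crack → the upstream relay seizure → the outlet sensor wear → the compressor failure → the motor leak → the upstream seal rupture → the secondary motor seizure

the main heat exchanger vibration → the pump fatigue crack
the pump fatigue crack → the upstream relay seizure
the upstream relay seizure → the outlet sensor wear
the outlet sensor wear → the compressor failure
the compressor failure → the motor leak
the motor leak → the upstream seal rupture
the upstream seal rupture → the secondary motor seizure
Length: 7 steps.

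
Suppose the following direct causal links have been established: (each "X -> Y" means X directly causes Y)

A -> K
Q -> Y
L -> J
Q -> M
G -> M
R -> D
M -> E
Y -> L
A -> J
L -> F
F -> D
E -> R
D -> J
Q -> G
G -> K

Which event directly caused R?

E

Upstream contributors include Q, G, M, but only E feeds directly into R.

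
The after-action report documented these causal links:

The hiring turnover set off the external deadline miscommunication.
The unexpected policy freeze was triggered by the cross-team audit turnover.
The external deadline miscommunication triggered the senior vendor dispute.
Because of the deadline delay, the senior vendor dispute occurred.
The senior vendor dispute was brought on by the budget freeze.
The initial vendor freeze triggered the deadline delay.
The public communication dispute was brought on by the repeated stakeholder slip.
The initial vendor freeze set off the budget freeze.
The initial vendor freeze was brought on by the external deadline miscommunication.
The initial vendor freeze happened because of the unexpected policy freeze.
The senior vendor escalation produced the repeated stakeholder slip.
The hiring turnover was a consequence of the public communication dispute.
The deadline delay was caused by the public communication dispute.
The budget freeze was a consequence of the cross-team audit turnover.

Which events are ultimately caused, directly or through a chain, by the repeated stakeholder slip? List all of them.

Direct effects: the public communication dispute.
2 steps out: the hiring turnover, the deadline delay.
3 steps out: the external deadline miscommunication, the senior vendor dispute.
4 steps out: the initial vendor freeze.
5 steps out: the budget freeze.
Not reachable from it: the senior vendor escalation, the cross-team audit turnover, the unexpected policy freeze.

the budget freeze, the deadline delay, the external deadline miscommunication, the hiring turnover, the initial vendor freeze, the public communication dispute, the senior vendor dispute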